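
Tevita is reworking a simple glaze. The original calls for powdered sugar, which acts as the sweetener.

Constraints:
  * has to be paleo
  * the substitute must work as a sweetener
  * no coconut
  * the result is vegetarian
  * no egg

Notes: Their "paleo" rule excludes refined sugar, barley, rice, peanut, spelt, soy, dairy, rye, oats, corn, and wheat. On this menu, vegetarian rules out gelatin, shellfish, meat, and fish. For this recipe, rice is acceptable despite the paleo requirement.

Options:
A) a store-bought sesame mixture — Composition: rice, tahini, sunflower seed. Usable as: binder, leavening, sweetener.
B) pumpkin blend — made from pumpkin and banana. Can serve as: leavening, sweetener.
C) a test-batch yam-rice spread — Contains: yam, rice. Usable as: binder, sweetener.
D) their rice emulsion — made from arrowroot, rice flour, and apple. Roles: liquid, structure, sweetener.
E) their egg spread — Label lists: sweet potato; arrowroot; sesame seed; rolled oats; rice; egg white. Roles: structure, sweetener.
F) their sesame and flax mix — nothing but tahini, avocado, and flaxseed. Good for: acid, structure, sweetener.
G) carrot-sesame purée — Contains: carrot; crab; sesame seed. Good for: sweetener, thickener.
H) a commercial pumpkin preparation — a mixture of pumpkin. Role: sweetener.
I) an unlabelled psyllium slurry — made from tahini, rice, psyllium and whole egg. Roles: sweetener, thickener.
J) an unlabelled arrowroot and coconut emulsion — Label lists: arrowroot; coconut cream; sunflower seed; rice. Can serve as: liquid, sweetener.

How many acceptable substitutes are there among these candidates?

A: rice is permitted under the paleo carve-out; nothing else excluded — OK
B: paleo, vegetarian — keep
C: rice is permitted under the paleo carve-out; nothing else excluded — OK
D: rice is permitted under the paleo carve-out; nothing else excluded — keep
E: has rolled oats, so not paleo; has egg white, so not egg-free — out
F: only tahini, avocado, and flaxseed; none excluded — valid
G: has crab, so not vegetarian — out
H: every rule checks out — valid
I: has whole egg, so not egg-free — reject
J: has coconut cream, so not coconut-free — reject

6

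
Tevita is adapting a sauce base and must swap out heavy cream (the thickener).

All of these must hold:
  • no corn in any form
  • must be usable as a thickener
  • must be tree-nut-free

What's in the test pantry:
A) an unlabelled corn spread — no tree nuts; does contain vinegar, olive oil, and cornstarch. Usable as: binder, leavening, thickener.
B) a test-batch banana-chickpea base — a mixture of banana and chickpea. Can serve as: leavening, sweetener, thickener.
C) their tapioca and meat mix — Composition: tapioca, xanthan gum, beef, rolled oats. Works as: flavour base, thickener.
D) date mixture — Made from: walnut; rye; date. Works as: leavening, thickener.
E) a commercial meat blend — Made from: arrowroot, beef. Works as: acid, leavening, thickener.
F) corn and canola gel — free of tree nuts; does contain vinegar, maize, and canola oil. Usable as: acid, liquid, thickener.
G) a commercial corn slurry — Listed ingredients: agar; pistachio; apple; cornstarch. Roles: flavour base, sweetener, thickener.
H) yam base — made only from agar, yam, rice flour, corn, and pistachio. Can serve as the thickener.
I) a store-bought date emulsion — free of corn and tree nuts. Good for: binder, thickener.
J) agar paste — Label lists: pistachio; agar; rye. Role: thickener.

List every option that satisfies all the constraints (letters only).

A: has cornstarch, so not corn-free — out
B: only chickpea and banana; none excluded — keep
C: beef and rolled oats etc. — none of it excluded — OK
D: has walnut, so not tree-nut-free — out
E: no corn, no tree nuts — OK
F: has maize, so not corn-free — out
G: has cornstarch, so not corn-free; has pistachio, so not tree-nut-free — no
H: has corn, so not corn-free; has pistachio, so not tree-nut-free — no
I: no tree nuts, no corn — OK
J: has pistachio, so not tree-nut-free — no

B, C, E, I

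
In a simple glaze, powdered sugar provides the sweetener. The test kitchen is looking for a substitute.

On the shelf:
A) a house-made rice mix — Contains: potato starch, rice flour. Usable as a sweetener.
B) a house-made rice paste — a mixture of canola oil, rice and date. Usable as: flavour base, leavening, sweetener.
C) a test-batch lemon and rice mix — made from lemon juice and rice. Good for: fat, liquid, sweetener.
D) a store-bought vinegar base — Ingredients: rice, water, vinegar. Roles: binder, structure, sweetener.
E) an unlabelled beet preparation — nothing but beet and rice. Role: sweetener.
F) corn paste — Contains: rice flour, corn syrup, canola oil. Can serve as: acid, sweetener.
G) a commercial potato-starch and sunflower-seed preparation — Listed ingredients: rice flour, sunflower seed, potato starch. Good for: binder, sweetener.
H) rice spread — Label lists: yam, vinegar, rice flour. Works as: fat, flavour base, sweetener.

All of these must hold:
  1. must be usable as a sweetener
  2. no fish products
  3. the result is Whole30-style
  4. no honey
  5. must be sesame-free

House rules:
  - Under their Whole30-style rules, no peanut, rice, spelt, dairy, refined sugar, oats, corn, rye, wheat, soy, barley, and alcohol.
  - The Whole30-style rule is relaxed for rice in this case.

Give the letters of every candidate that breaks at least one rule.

A: rice is permitted under the Whole30-style carve-out; nothing else excluded — OK
B: rice is permitted under the Whole30-style carve-out; nothing else excluded — keep
C: rice is permitted under the Whole30-style carve-out; nothing else excluded — keep
D: rice is permitted under the Whole30-style carve-out; nothing else excluded — OK
E: rice is permitted under the Whole30-style carve-out; nothing else excluded — valid
F: has corn syrup, so not Whole30-style — no
G: rice is permitted under the Whole30-style carve-out; nothing else excluded — keep
H: rice is permitted under the Whole30-style carve-out; nothing else excluded — OK

F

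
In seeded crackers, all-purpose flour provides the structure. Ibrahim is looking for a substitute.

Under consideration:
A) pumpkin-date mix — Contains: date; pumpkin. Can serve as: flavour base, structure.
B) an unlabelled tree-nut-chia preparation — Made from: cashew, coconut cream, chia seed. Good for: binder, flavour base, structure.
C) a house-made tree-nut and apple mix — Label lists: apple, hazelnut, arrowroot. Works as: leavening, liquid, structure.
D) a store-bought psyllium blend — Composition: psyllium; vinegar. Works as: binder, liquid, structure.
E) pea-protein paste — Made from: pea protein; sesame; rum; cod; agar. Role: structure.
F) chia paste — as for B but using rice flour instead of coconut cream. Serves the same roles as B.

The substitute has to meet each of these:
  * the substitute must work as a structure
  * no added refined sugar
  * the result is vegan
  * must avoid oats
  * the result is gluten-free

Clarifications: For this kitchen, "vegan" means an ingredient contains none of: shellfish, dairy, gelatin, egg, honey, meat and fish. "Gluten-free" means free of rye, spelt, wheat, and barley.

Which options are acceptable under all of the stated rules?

A: only pumpkin and date; none excluded — OK
B: all constraints satisfied — valid
C: works as a structure, gluten-free, vegan — keep
D: nothing on the exclusion list — keep
E: has cod, so not vegan — no
F: only rice flour, cashew and chia seed; none excluded — OK

A, B, C, D, F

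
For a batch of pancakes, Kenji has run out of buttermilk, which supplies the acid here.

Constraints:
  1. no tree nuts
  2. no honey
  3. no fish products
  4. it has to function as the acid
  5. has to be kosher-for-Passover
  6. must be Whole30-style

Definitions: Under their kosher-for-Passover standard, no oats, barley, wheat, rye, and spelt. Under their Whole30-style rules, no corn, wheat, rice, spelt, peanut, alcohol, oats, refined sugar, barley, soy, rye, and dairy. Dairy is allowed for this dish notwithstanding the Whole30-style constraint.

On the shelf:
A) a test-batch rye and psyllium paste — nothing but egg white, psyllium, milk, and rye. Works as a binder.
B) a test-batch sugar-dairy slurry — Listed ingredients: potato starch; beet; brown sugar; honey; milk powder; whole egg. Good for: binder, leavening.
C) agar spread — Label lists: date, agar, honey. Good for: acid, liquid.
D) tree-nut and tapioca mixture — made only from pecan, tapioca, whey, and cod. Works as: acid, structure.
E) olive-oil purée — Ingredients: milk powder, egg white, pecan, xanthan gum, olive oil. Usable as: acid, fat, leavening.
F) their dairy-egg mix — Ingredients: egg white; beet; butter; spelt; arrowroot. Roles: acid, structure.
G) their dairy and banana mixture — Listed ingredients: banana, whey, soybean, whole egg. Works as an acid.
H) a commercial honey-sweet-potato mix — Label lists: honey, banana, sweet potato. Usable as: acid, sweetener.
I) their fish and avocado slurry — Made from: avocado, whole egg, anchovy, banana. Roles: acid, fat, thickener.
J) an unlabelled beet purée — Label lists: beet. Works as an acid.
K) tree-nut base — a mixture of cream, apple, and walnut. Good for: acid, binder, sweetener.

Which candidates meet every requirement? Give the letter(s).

A: not usable as an acid; has rye, so not kosher-for-Passover (and 1 more) — out
B: not usable as an acid; has brown sugar, so not Whole30-style (and 1 more) — no
C: has honey, so not honey-free — no
D: has cod, so not fish-free; has pecan, so not tree-nut-free — reject
E: has pecan, so not tree-nut-free — no
F: has spelt, so not kosher-for-Passover; has spelt, so not Whole30-style — reject
G: has soybean, so not Whole30-style — out
H: has honey, so not honey-free — out
I: has anchovy, so not fish-free — out
J: nothing on the exclusion list — valid
K: has walnut, so not tree-nut-free — out

J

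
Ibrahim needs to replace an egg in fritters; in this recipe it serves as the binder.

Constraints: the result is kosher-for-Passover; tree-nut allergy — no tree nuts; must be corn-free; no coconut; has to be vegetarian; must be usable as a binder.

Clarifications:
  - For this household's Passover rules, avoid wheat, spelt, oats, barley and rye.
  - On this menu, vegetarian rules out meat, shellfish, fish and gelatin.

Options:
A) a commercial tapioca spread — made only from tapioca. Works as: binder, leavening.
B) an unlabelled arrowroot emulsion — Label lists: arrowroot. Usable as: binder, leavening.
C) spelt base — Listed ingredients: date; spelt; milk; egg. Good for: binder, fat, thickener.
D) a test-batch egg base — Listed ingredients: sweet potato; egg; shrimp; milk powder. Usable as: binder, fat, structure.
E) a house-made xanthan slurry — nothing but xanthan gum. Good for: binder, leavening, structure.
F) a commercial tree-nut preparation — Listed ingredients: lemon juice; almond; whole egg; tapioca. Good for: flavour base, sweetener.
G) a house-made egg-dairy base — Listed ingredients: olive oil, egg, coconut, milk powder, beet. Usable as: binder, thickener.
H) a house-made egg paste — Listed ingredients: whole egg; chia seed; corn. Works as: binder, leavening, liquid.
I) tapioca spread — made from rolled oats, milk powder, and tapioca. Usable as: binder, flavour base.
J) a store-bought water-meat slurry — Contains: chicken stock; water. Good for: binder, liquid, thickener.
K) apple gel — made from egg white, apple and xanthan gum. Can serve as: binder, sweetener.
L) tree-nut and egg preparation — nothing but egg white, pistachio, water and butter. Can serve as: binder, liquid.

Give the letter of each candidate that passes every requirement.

A: vegetarian, no tree nuts — OK
B: every rule checks out — keep
C: has spelt, so not kosher-for-Passover — reject
D: has shrimp, so not vegetarian — reject
E: all constraints satisfied — keep
F: not usable as a binder; has almond, so not tree-nut-free — reject
G: has coconut, so not coconut-free — out
H: has corn, so not corn-free — no
I: has rolled oats, so not kosher-for-Passover — out
J: has chicken stock, so not vegetarian — out
K: every rule checks out — keep
L: has pistachio, so not tree-nut-free — no

A, B, E, K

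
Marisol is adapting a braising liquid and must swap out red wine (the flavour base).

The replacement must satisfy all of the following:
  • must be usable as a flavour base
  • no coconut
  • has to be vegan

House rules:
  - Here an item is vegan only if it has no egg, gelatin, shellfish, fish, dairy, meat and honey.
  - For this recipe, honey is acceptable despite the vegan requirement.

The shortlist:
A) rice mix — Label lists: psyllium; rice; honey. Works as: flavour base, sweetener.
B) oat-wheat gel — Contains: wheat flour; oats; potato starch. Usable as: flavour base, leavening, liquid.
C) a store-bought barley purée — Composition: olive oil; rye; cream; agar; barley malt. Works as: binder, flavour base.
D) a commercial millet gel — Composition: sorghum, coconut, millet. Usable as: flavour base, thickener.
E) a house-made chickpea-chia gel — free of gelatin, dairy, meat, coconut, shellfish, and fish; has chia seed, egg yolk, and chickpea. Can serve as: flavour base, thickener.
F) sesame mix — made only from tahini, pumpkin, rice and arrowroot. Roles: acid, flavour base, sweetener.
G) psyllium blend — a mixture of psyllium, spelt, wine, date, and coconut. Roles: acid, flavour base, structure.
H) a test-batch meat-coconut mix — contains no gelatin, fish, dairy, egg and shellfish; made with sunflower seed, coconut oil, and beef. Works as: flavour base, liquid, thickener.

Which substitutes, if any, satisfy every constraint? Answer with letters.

A: honey is permitted under the vegan carve-out; nothing else excluded — valid
B: every rule checks out — keep
C: has cream, so not vegan — out
D: has coconut, so not coconut-free — no
E: has egg yolk, so not vegan — no
F: works as a flavour base, vegan, no coconut — valid
G: has coconut, so not coconut-free — reject
H: has beef, so not vegan; has coconut oil, so not coconut-free — out

A, B, F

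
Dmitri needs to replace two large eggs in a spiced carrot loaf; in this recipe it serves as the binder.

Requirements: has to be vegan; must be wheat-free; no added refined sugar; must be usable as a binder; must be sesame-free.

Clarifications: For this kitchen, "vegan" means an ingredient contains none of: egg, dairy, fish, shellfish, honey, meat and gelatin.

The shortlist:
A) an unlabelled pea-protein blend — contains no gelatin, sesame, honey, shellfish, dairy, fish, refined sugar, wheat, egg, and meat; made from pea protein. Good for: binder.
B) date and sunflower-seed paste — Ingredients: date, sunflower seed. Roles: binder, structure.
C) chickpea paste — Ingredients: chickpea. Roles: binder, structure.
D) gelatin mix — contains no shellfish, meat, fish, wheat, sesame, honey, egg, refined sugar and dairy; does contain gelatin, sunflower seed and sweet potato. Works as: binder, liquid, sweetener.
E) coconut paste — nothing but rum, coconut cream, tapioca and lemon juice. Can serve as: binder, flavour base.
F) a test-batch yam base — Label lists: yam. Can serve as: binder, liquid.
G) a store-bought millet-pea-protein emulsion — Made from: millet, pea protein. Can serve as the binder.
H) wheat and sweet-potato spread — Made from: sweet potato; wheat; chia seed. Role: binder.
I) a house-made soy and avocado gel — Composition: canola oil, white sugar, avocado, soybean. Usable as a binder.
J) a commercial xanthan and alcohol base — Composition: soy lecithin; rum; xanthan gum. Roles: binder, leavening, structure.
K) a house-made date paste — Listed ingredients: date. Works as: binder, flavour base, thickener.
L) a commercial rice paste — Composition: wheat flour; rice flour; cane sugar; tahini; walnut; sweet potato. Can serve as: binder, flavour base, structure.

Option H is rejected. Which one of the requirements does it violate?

usable as a binder: satisfied
vegan: satisfied
wheat-free: has wheat — fails
no-added-sugar: satisfied
sesame-free: satisfied

wheat-free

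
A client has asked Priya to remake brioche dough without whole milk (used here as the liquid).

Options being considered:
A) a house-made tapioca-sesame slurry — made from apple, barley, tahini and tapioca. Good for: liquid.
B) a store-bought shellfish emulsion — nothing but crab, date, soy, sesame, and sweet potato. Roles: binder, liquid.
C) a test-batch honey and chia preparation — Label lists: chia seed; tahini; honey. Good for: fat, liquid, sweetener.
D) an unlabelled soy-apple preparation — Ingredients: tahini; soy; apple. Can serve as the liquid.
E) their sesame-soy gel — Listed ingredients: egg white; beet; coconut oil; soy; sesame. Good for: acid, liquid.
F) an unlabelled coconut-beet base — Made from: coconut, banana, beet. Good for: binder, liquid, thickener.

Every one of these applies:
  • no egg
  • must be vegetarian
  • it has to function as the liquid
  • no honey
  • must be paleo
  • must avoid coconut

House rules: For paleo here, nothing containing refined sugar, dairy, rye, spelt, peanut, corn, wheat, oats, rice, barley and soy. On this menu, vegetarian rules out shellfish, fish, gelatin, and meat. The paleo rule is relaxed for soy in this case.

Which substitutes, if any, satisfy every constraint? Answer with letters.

D

A: has barley, so not paleo — reject
B: has crab, so not vegetarian — no
C: has honey, so not honey-free — no
D: soy is permitted under the paleo carve-out; nothing else excluded — valid
E: has egg white, so not egg-free; has coconut oil, so not coconut-free — reject
F: has coconut, so not coconut-free — out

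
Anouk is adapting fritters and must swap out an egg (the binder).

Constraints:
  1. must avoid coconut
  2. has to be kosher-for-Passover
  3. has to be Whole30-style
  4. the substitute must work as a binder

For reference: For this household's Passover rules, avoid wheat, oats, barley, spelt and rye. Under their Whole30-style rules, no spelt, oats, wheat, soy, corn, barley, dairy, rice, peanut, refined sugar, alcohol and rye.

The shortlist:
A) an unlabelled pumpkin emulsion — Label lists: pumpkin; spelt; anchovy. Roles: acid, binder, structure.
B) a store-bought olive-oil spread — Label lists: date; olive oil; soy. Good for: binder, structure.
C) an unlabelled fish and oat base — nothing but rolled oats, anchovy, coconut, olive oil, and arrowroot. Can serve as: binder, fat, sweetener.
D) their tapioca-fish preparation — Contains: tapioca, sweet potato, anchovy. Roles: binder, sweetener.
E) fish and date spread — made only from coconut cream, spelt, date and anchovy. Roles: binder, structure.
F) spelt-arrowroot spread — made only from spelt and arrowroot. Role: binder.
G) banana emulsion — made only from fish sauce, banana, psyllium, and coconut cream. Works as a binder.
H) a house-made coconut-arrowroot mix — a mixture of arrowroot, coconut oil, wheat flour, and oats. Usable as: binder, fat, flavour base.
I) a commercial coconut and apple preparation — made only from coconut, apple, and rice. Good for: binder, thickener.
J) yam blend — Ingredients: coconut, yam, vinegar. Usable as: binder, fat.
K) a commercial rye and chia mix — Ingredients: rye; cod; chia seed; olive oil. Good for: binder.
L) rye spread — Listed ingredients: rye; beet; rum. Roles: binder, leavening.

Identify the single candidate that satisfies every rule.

D

A: has spelt, so not kosher-for-Passover; has spelt, so not Whole30-style — no
B: has soy, so not Whole30-style — out
C: has rolled oats, so not kosher-for-Passover; has rolled oats, so not Whole30-style (and 1 more) — reject
D: kosher-for-Passover, no coconut — valid
E: has spelt, so not kosher-for-Passover; has spelt, so not Whole30-style (and 1 more) — no
F: has spelt, so not kosher-for-Passover; has spelt, so not Whole30-style — out
G: has coconut cream, so not coconut-free — no
H: has oats, so not kosher-for-Passover; has oats, so not Whole30-style (and 1 more) — reject
I: has rice, so not Whole30-style; has coconut, so not coconut-free — no
J: has coconut, so not coconut-free — out
K: has rye, so not kosher-for-Passover; has rye, so not Whole30-style — out
L: has rye, so not kosher-for-Passover; has rum, so not Whole30-style — reject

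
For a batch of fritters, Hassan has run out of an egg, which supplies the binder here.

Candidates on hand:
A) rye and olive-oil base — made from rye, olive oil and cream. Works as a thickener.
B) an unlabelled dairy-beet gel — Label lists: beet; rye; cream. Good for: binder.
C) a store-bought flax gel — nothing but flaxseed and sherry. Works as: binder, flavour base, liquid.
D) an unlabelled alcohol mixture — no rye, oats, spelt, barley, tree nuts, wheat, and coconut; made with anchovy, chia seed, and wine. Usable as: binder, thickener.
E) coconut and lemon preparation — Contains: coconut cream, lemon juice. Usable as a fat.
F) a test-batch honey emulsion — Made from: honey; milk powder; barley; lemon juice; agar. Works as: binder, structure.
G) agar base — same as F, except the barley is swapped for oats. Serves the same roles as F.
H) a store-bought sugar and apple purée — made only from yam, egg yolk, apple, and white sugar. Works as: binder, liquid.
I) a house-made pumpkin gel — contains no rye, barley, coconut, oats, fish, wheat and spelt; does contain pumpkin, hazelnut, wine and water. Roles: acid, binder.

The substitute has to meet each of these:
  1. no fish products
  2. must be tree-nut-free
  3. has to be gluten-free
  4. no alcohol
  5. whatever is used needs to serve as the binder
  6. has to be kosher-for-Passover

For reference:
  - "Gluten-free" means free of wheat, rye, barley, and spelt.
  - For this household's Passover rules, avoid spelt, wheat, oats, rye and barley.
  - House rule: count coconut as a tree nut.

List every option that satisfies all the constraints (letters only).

H

A: not usable as a binder; has rye, so not gluten-free (and 1 more) — reject
B: has rye, so not gluten-free; has rye, so not kosher-for-Passover — reject
C: has sherry, so not alcohol-free — out
D: has wine, so not alcohol-free; has anchovy, so not fish-free — out
E: not usable as a binder; has coconut cream, so not tree-nut-free — out
F: has barley, so not gluten-free; has barley, so not kosher-for-Passover — no
G: has oats, so not kosher-for-Passover — no
H: egg yolk and white sugar etc. — none of it excluded — OK
I: has wine, so not alcohol-free; has hazelnut, so not tree-nut-free — reject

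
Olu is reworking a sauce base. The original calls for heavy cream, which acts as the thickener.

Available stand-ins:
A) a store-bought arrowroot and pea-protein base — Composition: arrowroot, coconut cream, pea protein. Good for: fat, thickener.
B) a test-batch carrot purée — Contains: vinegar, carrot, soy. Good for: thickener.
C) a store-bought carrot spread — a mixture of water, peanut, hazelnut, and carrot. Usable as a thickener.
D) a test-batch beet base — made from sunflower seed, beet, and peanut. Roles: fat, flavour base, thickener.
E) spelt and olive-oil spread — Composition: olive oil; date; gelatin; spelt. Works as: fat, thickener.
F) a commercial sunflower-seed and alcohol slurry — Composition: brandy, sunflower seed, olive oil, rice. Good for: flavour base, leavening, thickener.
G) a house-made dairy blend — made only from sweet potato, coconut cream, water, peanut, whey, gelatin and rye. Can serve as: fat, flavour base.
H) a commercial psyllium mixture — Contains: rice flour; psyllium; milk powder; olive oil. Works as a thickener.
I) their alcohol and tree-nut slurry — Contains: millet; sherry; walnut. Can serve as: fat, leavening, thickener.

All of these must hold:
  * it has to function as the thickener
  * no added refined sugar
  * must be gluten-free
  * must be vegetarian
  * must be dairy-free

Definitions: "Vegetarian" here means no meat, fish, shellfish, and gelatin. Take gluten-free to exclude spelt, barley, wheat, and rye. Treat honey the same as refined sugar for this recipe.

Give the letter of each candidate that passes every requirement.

A: no-added-sugar, no dairy — keep
B: only soy, carrot, and vinegar; none excluded — keep
C: no-added-sugar, vegetarian — valid
D: only peanut, beet, and sunflower seed; none excluded — valid
E: has gelatin, so not vegetarian; has spelt, so not gluten-free — reject
F: gluten-free, no dairy — keep
G: not usable as a thickener; has gelatin, so not vegetarian (and 2 more) — out
H: has milk powder, so not dairy-free — out
I: vegetarian, no-added-sugar — valid

A, B, C, D, F, I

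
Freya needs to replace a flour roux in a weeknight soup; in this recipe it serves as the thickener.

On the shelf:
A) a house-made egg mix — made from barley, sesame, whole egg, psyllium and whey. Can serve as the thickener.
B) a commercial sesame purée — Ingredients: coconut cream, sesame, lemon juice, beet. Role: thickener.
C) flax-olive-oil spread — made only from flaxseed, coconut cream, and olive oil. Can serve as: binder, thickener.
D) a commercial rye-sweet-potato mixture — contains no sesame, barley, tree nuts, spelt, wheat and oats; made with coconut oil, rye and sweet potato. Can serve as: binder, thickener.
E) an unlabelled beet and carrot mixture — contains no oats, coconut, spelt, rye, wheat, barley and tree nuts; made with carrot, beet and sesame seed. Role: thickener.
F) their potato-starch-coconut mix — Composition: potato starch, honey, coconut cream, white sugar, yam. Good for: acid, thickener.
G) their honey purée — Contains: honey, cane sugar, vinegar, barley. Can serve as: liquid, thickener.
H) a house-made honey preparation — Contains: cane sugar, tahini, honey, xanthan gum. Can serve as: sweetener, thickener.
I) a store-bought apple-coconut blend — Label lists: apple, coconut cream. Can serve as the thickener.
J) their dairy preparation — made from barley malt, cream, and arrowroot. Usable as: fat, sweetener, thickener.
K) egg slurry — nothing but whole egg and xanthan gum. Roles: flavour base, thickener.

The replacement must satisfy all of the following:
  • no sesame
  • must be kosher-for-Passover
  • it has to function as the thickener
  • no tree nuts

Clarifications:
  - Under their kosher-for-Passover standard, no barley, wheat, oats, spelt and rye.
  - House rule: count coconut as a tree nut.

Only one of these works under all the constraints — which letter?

A: has barley, so not kosher-for-Passover; has sesame, so not sesame-free — reject
B: has sesame, so not sesame-free; has coconut cream, so not tree-nut-free — reject
C: has coconut cream, so not tree-nut-free — no
D: has rye, so not kosher-for-Passover; has coconut oil, so not tree-nut-free — reject
E: has sesame seed, so not sesame-free — no
F: has coconut cream, so not tree-nut-free — out
G: has barley, so not kosher-for-Passover — no
H: has tahini, so not sesame-free — out
I: has coconut cream, so not tree-nut-free — out
J: has barley malt, so not kosher-for-Passover — out
K: nothing on the exclusion list — OK

K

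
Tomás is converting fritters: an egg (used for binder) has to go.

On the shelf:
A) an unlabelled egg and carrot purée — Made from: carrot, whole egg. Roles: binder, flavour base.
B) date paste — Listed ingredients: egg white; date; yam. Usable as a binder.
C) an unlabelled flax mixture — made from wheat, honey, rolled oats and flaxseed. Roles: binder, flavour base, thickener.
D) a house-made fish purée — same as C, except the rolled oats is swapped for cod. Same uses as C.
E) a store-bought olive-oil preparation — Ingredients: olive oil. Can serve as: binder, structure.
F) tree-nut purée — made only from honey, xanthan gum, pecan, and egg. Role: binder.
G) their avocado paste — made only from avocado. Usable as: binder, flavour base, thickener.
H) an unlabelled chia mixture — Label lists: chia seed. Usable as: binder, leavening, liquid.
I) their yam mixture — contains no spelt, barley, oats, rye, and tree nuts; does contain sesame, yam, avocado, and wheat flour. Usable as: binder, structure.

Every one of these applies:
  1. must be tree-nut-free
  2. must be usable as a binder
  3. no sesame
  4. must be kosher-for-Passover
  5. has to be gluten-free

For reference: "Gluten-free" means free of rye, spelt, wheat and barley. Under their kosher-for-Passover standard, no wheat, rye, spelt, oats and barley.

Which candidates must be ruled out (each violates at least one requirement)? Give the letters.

C, D, F, I

A: only whole egg and carrot; none excluded — valid
B: only egg white, date and yam; none excluded — valid
C: has wheat, so not gluten-free; has rolled oats, so not kosher-for-Passover — no
D: has wheat, so not gluten-free; has wheat, so not kosher-for-Passover — no
E: nothing on the exclusion list — OK
F: has pecan, so not tree-nut-free — reject
G: only avocado; none excluded — OK
H: only chia seed; none excluded — keep
I: has wheat flour, so not gluten-free; has wheat flour, so not kosher-for-Passover (and 1 more) — out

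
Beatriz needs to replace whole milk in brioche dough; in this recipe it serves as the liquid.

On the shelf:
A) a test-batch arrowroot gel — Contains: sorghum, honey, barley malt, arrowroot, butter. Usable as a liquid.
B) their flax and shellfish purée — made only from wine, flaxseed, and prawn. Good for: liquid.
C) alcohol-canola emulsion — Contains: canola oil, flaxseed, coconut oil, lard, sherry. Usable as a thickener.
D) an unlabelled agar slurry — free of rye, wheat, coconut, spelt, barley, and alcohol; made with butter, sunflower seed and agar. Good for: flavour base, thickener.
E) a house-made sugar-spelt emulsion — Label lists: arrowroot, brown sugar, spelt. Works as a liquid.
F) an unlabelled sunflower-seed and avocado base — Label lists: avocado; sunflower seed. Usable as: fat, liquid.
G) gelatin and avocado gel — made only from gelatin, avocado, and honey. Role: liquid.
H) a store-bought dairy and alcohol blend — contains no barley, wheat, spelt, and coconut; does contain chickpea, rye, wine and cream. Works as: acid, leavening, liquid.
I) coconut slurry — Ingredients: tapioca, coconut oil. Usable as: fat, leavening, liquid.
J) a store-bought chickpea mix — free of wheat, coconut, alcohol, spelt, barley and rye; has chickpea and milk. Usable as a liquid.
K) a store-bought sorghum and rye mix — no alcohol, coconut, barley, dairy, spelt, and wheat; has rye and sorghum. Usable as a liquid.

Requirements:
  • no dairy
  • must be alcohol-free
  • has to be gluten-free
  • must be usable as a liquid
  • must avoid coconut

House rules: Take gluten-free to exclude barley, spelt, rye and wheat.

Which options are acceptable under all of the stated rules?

F, G

A: has barley malt, so not gluten-free; has butter, so not dairy-free — out
B: has wine, so not alcohol-free — reject
C: not usable as a liquid; has sherry, so not alcohol-free (and 1 more) — out
D: not usable as a liquid; has butter, so not dairy-free — no
E: has spelt, so not gluten-free — no
F: only sunflower seed and avocado; none excluded — keep
G: works as a liquid, no alcohol, gluten-free — keep
H: has rye, so not gluten-free; has wine, so not alcohol-free (and 1 more) — out
I: has coconut oil, so not coconut-free — no
J: has milk, so not dairy-free — no
K: has rye, so not gluten-free — reject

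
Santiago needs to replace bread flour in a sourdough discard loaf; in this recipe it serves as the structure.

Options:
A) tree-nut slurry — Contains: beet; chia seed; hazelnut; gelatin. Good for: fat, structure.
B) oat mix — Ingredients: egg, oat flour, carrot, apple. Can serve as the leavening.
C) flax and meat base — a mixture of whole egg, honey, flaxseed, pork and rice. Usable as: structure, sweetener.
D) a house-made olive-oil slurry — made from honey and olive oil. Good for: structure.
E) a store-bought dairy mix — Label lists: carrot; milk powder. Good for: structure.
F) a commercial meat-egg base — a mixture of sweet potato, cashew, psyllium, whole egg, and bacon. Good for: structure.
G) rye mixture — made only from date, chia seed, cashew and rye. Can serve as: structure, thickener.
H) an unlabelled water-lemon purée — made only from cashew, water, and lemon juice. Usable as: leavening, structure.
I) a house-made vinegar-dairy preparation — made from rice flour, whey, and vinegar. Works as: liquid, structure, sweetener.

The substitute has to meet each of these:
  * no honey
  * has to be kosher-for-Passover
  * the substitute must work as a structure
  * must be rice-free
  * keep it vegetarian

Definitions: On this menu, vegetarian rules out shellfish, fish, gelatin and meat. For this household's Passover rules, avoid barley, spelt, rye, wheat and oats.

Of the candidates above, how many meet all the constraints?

2

A: has gelatin, so not vegetarian — reject
B: not usable as a structure; has oat flour, so not kosher-for-Passover — out
C: has pork, so not vegetarian; has rice, so not rice-free (and 1 more) — out
D: has honey, so not honey-free — out
E: no rice, no honey — valid
F: has bacon, so not vegetarian — no
G: has rye, so not kosher-for-Passover — out
H: every rule checks out — valid
I: has rice flour, so not rice-free — out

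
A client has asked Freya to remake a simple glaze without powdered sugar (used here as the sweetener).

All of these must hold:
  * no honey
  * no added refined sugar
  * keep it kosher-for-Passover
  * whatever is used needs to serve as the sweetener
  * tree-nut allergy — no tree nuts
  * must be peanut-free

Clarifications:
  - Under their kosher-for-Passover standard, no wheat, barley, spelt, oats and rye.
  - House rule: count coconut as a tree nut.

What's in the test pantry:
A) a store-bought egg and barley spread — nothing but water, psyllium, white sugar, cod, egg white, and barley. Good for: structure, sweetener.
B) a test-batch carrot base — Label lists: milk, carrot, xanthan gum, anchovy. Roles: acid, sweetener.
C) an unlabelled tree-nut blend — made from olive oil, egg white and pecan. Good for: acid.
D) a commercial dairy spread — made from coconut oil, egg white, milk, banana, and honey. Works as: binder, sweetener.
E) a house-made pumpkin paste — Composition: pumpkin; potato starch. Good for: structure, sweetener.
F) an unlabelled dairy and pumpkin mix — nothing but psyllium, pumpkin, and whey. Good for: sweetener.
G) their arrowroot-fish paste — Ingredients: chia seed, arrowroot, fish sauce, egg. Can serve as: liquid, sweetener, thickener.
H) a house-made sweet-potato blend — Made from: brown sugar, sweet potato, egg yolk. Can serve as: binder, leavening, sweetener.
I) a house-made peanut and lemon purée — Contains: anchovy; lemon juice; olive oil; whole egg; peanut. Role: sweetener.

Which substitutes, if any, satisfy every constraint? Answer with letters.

A: has barley, so not kosher-for-Passover; has white sugar, so not no-added-sugar — reject
B: no honey, no refined sugar — OK
C: not usable as a sweetener; has pecan, so not tree-nut-free — no
D: has coconut oil, so not tree-nut-free; has honey, so not honey-free — no
E: works as a sweetener, no peanut, no honey — valid
F: only whey, psyllium and pumpkin; none excluded — valid
G: works as a sweetener, kosher-for-Passover, no peanut — keep
H: has brown sugar, so not no-added-sugar — no
I: has peanut, so not peanut-free — reject

B, E, F, G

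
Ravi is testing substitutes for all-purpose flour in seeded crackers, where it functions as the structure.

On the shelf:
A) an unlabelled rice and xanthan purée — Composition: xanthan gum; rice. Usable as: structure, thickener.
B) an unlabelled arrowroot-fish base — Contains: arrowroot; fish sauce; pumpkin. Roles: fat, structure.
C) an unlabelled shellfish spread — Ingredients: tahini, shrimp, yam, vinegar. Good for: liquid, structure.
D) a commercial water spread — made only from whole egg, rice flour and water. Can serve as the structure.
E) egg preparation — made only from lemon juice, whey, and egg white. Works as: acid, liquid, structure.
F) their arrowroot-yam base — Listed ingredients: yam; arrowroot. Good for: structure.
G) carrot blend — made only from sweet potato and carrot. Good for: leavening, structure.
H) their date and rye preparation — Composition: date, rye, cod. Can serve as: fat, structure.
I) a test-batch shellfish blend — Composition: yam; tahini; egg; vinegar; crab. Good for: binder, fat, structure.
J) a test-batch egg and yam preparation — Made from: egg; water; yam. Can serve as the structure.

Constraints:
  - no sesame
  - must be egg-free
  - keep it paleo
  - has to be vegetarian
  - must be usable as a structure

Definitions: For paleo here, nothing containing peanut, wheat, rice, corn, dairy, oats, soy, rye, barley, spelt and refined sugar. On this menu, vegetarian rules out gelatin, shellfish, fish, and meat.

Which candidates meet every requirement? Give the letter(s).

F, G

A: has rice, so not paleo — out
B: has fish sauce, so not vegetarian — reject
C: has shrimp, so not vegetarian; has tahini, so not sesame-free — reject
D: has rice flour, so not paleo; has whole egg, so not egg-free — no
E: has whey, so not paleo; has egg white, so not egg-free — no
F: works as a structure, paleo, no egg — OK
G: all constraints satisfied — OK
H: has rye, so not paleo; has cod, so not vegetarian — reject
I: has crab, so not vegetarian; has tahini, so not sesame-free (and 1 more) — no
J: has egg, so not egg-free — reject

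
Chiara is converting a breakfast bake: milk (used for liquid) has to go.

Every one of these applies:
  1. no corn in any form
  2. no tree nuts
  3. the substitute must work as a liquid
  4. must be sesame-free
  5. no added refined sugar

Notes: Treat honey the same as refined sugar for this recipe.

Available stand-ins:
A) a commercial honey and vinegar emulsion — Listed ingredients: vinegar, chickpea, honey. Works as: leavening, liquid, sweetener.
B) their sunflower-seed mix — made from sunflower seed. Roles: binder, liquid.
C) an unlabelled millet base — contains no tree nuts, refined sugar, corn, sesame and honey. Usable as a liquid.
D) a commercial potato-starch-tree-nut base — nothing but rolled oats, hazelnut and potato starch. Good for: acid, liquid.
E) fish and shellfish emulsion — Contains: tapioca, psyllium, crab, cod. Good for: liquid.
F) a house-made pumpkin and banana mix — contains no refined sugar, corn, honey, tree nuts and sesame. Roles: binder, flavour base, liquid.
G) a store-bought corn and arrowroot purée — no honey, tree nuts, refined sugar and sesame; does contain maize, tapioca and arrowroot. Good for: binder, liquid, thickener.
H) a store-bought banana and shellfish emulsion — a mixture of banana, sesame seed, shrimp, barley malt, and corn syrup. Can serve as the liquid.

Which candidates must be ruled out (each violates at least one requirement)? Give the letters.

A: has honey, so not no-added-sugar — no
B: only sunflower seed; none excluded — keep
C: works as a liquid, no-added-sugar, no sesame — valid
D: has hazelnut, so not tree-nut-free — out
E: works as a liquid, no sesame, no-added-sugar — keep
F: works as a liquid, no sesame, no-added-sugar — OK
G: has maize, so not corn-free — no
H: has corn syrup, so not corn-free; has sesame seed, so not sesame-free — reject

A, D, G, H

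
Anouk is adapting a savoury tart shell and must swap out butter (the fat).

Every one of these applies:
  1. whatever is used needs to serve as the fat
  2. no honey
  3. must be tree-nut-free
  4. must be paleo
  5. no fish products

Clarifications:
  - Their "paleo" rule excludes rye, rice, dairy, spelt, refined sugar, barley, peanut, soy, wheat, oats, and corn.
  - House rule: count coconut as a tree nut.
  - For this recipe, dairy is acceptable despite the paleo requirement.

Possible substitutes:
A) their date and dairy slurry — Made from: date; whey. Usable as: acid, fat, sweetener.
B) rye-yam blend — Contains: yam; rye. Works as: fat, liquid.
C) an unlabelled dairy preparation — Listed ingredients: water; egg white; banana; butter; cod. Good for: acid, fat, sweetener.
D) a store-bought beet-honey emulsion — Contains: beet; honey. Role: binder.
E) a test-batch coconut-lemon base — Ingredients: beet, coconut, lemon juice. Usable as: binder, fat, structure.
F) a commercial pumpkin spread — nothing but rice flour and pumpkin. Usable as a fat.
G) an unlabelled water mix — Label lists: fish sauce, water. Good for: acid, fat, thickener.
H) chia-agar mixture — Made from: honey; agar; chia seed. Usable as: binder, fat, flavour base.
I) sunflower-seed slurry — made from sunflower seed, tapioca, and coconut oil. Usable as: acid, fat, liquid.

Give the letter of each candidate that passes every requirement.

A

A: dairy is permitted under the paleo carve-out; nothing else excluded — keep
B: has rye, so not paleo — reject
C: has cod, so not fish-free — reject
D: not usable as a fat; has honey, so not honey-free — reject
E: has coconut, so not tree-nut-free — out
F: has rice flour, so not paleo — no
G: has fish sauce, so not fish-free — reject
H: has honey, so not honey-free — reject
I: has coconut oil, so not tree-nut-free — out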